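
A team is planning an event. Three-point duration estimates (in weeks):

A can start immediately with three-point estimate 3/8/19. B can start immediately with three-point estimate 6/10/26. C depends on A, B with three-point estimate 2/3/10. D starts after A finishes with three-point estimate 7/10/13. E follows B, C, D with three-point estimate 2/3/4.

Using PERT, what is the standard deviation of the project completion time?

2.87 weeks

te_A = (3 + 4·8 + 19)/6 = 54/6 = 9; σ²_A = ((19−3)/6)² = 7.111
te_B = (6 + 4·10 + 26)/6 = 72/6 = 12; σ²_B = ((26−6)/6)² = 11.111
te_C = (2 + 4·3 + 10)/6 = 24/6 = 4; σ²_C = ((10−2)/6)² = 1.778
te_D = (7 + 4·10 + 13)/6 = 60/6 = 10; σ²_D = ((13−7)/6)² = 1.000
te_E = (2 + 4·3 + 4)/6 = 18/6 = 3; σ²_E = ((4−2)/6)² = 0.111

Forward pass:
ES_A = 0; EF_A = 9
ES_B = 0; EF_B = 12
ES_C = max(EF_A=9, EF_B=12) = 12; EF_C = 12+4 = 16
ES_D = 9; EF_D = 9+10 = 19
ES_E = max(EF_B=12, EF_C=16, EF_D=19) = 19; EF_E = 19+3 = 22
Expected project duration μ = 22 weeks. Critical path: A → D → E.

Variance along critical path = 7.111 + 1.000 + 0.111 = 8.222
σ = √8.222 = 2.867 weeks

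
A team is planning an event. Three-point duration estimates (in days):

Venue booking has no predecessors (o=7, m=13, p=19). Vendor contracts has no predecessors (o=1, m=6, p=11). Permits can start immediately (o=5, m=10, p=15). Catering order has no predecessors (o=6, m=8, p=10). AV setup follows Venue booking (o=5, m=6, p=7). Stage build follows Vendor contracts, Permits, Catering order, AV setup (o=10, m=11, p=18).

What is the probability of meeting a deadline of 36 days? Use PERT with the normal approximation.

0.980

te_Venue booking = (7 + 4·13 + 19)/6 = 78/6 = 13; σ²_Venue booking = ((19−7)/6)² = 4.000
te_Vendor contracts = (1 + 4·6 + 11)/6 = 36/6 = 6; σ²_Vendor contracts = ((11−1)/6)² = 2.778
te_Permits = (5 + 4·10 + 15)/6 = 60/6 = 10; σ²_Permits = ((15−5)/6)² = 2.778
te_Catering order = (6 + 4·8 + 10)/6 = 48/6 = 8; σ²_Catering order = ((10−6)/6)² = 0.444
te_AV setup = (5 + 4·6 + 7)/6 = 36/6 = 6; σ²_AV setup = ((7−5)/6)² = 0.111
te_Stage build = (10 + 4·11 + 18)/6 = 72/6 = 12; σ²_Stage build = ((18−10)/6)² = 1.778

Forward pass:
ES_Venue booking = 0; EF_Venue booking = 13
ES_Vendor contracts = 0; EF_Vendor contracts = 6
ES_Permits = 0; EF_Permits = 10
ES_Catering order = 0; EF_Catering order = 8
ES_AV setup = 13; EF_AV setup = 13+6 = 19
ES_Stage build = max(EF_Vendor contracts=6, EF_Permits=10, EF_Catering order=8, EF_AV setup=19) = 19; EF_Stage build = 19+12 = 31
Expected project duration μ = 31 days. Critical path: Venue booking → AV setup → Stage build.

Variance along critical path = 4.000 + 0.111 + 1.778 = 5.889; σ = √5.889 = 2.427 days.
Z = (36 − 31) / 2.427 = 2.060
P(T ≤ 36) = Φ(2.060) ≈ 0.980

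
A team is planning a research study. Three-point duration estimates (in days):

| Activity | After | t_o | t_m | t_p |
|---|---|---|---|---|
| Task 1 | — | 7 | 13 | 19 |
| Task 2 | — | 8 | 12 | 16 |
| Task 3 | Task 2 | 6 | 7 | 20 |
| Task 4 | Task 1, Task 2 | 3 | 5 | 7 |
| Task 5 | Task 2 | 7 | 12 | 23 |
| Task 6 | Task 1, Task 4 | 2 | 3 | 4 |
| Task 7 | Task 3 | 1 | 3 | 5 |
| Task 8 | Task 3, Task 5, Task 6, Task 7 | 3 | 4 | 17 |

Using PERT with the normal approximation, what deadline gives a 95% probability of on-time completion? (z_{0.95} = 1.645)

37.2 days

te_Task 1 = (7 + 4·13 + 19)/6 = 78/6 = 13; σ²_Task 1 = ((19−7)/6)² = 4.000
te_Task 2 = (8 + 4·12 + 16)/6 = 72/6 = 12; σ²_Task 2 = ((16−8)/6)² = 1.778
te_Task 3 = (6 + 4·7 + 20)/6 = 54/6 = 9; σ²_Task 3 = ((20−6)/6)² = 5.444
te_Task 4 = (3 + 4·5 + 7)/6 = 30/6 = 5; σ²_Task 4 = ((7−3)/6)² = 0.444
te_Task 5 = (7 + 4·12 + 23)/6 = 78/6 = 13; σ²_Task 5 = ((23−7)/6)² = 7.111
te_Task 6 = (2 + 4·3 + 4)/6 = 18/6 = 3; σ²_Task 6 = ((4−2)/6)² = 0.111
te_Task 7 = (1 + 4·3 + 5)/6 = 18/6 = 3; σ²_Task 7 = ((5−1)/6)² = 0.444
te_Task 8 = (3 + 4·4 + 17)/6 = 36/6 = 6; σ²_Task 8 = ((17−3)/6)² = 5.444

Forward pass:
ES_Task 1 = 0; EF_Task 1 = 13
ES_Task 2 = 0; EF_Task 2 = 12
ES_Task 3 = 12; EF_Task 3 = 12+9 = 21
ES_Task 4 = max(EF_Task 1=13, EF_Task 2=12) = 13; EF_Task 4 = 13+5 = 18
ES_Task 5 = 12; EF_Task 5 = 12+13 = 25
ES_Task 6 = max(EF_Task 1=13, EF_Task 4=18) = 18; EF_Task 6 = 18+3 = 21
ES_Task 7 = 21; EF_Task 7 = 21+3 = 24
ES_Task 8 = max(EF_Task 3=21, EF_Task 5=25, EF_Task 6=21, EF_Task 7=24) = 25; EF_Task 8 = 25+6 = 31
Expected project duration μ = 31 days. Critical path: Task 2 → Task 5 → Task 8.

Variance along critical path = 1.778 + 7.111 + 5.444 = 14.333; σ = 3.786 days.
D = μ + z·σ = 31 + 1.645·3.786 = 37.2 days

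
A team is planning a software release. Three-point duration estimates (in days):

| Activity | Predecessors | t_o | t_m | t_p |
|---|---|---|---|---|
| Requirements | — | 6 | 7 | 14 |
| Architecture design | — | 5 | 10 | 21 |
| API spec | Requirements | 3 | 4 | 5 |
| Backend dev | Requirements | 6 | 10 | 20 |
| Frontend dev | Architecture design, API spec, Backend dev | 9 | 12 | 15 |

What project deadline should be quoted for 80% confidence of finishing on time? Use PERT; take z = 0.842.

te_Requirements = (6 + 4·7 + 14)/6 = 48/6 = 8; σ²_Requirements = ((14−6)/6)² = 1.778
te_Architecture design = (5 + 4·10 + 21)/6 = 66/6 = 11; σ²_Architecture design = ((21−5)/6)² = 7.111
te_API spec = (3 + 4·4 + 5)/6 = 24/6 = 4; σ²_API spec = ((5−3)/6)² = 0.111
te_Backend dev = (6 + 4·10 + 20)/6 = 66/6 = 11; σ²_Backend dev = ((20−6)/6)² = 5.444
te_Frontend dev = (9 + 4·12 + 15)/6 = 72/6 = 12; σ²_Frontend dev = ((15−9)/6)² = 1.000

Forward pass:
ES_Requirements = 0; EF_Requirements = 8
ES_Architecture design = 0; EF_Architecture design = 11
ES_API spec = 8; EF_API spec = 8+4 = 12
ES_Backend dev = 8; EF_Backend dev = 8+11 = 19
ES_Frontend dev = max(EF_Architecture design=11, EF_API spec=12, EF_Backend dev=19) = 19; EF_Frontend dev = 19+12 = 31
Expected project duration μ = 31 days. Critical path: Requirements → Backend dev → Frontend dev.

Variance along critical path = 1.778 + 5.444 + 1.000 = 8.222; σ = 2.867 days.
D = μ + z·σ = 31 + 0.842·2.867 = 33.4 days

33.4 days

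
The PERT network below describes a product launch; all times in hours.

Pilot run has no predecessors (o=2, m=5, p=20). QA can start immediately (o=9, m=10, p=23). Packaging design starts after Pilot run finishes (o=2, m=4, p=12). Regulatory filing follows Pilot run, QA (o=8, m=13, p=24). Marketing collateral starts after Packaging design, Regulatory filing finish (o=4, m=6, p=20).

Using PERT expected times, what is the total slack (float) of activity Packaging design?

14 hours

te_Pilot run = (2 + 4·5 + 20)/6 = 42/6 = 7
te_QA = (9 + 4·10 + 23)/6 = 72/6 = 12
te_Packaging design = (2 + 4·4 + 12)/6 = 30/6 = 5
te_Regulatory filing = (8 + 4·13 + 24)/6 = 84/6 = 14
te_Marketing collateral = (4 + 4·6 + 20)/6 = 48/6 = 8

Forward pass:
ES_Pilot run = 0; EF_Pilot run = 7
ES_QA = 0; EF_QA = 12
ES_Packaging design = 7; EF_Packaging design = 7+5 = 12
ES_Regulatory filing = max(EF_Pilot run=7, EF_QA=12) = 12; EF_Regulatory filing = 12+14 = 26
ES_Marketing collateral = max(EF_Packaging design=12, EF_Regulatory filing=26) = 26; EF_Marketing collateral = 26+8 = 34
Expected project duration μ = 34 hours. Critical path: QA → Regulatory filing → Marketing collateral.

Backward pass:
LF_Marketing collateral = 34; LS_Marketing collateral = 34−8 = 26
LF_Regulatory filing = LS_Marketing collateral = 26; LS_Regulatory filing = 26−14 = 12
LF_Packaging design = LS_Marketing collateral = 26; LS_Packaging design = 26−5 = 21
LF_QA = LS_Regulatory filing = 12; LS_QA = 12−12 = 0
LF_Pilot run = min(LS_Packaging design=21, LS_Regulatory filing=12) = 12; LS_Pilot run = 12−7 = 5
Slack_Packaging design = LS_Packaging design − ES_Packaging design = 21 − 7 = 14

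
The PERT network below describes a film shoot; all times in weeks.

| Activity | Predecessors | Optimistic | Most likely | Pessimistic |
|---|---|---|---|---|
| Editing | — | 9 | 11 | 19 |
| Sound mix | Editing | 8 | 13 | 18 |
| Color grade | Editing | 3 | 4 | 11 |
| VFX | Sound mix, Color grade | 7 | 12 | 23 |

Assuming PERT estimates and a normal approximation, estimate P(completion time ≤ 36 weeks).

te_Editing = (9 + 4·11 + 19)/6 = 72/6 = 12; σ²_Editing = ((19−9)/6)² = 2.778
te_Sound mix = (8 + 4·13 + 18)/6 = 78/6 = 13; σ²_Sound mix = ((18−8)/6)² = 2.778
te_Color grade = (3 + 4·4 + 11)/6 = 30/6 = 5; σ²_Color grade = ((11−3)/6)² = 1.778
te_VFX = (7 + 4·12 + 23)/6 = 78/6 = 13; σ²_VFX = ((23−7)/6)² = 7.111

Forward pass:
ES_Editing = 0; EF_Editing = 12
ES_Sound mix = 12; EF_Sound mix = 12+13 = 25
ES_Color grade = 12; EF_Color grade = 12+5 = 17
ES_VFX = max(EF_Sound mix=25, EF_Color grade=17) = 25; EF_VFX = 25+13 = 38
Expected project duration μ = 38 weeks. Critical path: Editing → Sound mix → VFX.

Variance along critical path = 2.778 + 2.778 + 7.111 = 12.667; σ = √12.667 = 3.559 weeks.
Z = (36 − 38) / 3.559 = -0.562
P(T ≤ 36) = Φ(-0.562) ≈ 0.287

0.287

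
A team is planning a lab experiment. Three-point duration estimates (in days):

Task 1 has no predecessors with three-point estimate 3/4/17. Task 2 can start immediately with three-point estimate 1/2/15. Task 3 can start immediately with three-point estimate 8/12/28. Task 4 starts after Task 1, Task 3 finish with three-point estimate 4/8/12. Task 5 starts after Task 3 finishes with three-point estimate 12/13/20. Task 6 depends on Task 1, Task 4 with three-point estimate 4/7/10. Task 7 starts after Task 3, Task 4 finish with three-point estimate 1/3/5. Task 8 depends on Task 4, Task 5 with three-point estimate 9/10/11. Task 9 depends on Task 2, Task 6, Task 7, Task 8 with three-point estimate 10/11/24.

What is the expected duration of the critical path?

51 days

te_Task 1 = (3 + 4·4 + 17)/6 = 36/6 = 6
te_Task 2 = (1 + 4·2 + 15)/6 = 24/6 = 4
te_Task 3 = (8 + 4·12 + 28)/6 = 84/6 = 14
te_Task 4 = (4 + 4·8 + 12)/6 = 48/6 = 8
te_Task 5 = (12 + 4·13 + 20)/6 = 84/6 = 14
te_Task 6 = (4 + 4·7 + 10)/6 = 42/6 = 7
te_Task 7 = (1 + 4·3 + 5)/6 = 18/6 = 3
te_Task 8 = (9 + 4·10 + 11)/6 = 60/6 = 10
te_Task 9 = (10 + 4·11 + 24)/6 = 78/6 = 13

Forward pass:
ES_Task 1 = 0; EF_Task 1 = 6
ES_Task 2 = 0; EF_Task 2 = 4
ES_Task 3 = 0; EF_Task 3 = 14
ES_Task 4 = max(EF_Task 1=6, EF_Task 3=14) = 14; EF_Task 4 = 14+8 = 22
ES_Task 5 = 14; EF_Task 5 = 14+14 = 28
ES_Task 6 = max(EF_Task 1=6, EF_Task 4=22) = 22; EF_Task 6 = 22+7 = 29
ES_Task 7 = max(EF_Task 3=14, EF_Task 4=22) = 22; EF_Task 7 = 22+3 = 25
ES_Task 8 = max(EF_Task 4=22, EF_Task 5=28) = 28; EF_Task 8 = 28+10 = 38
ES_Task 9 = max(EF_Task 2=4, EF_Task 6=29, EF_Task 7=25, EF_Task 8=38) = 38; EF_Task 9 = 38+13 = 51
Expected project duration μ = 51 days. Critical path: Task 3 → Task 5 → Task 8 → Task 9.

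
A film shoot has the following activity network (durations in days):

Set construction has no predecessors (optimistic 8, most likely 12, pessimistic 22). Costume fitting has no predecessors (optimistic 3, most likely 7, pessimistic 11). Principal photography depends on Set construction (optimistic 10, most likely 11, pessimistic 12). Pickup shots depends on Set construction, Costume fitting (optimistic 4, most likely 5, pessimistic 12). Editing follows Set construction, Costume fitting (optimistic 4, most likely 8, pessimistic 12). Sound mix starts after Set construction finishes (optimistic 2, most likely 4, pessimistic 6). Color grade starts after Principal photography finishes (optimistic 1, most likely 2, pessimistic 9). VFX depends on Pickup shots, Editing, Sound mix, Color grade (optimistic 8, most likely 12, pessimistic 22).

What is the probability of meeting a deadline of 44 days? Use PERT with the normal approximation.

0.868

te_Set construction = (8 + 4·12 + 22)/6 = 78/6 = 13; σ²_Set construction = ((22−8)/6)² = 5.444
te_Costume fitting = (3 + 4·7 + 11)/6 = 42/6 = 7; σ²_Costume fitting = ((11−3)/6)² = 1.778
te_Principal photography = (10 + 4·11 + 12)/6 = 66/6 = 11; σ²_Principal photography = ((12−10)/6)² = 0.111
te_Pickup shots = (4 + 4·5 + 12)/6 = 36/6 = 6; σ²_Pickup shots = ((12−4)/6)² = 1.778
te_Editing = (4 + 4·8 + 12)/6 = 48/6 = 8; σ²_Editing = ((12−4)/6)² = 1.778
te_Sound mix = (2 + 4·4 + 6)/6 = 24/6 = 4; σ²_Sound mix = ((6−2)/6)² = 0.444
te_Color grade = (1 + 4·2 + 9)/6 = 18/6 = 3; σ²_Color grade = ((9−1)/6)² = 1.778
te_VFX = (8 + 4·12 + 22)/6 = 78/6 = 13; σ²_VFX = ((22−8)/6)² = 5.444

Forward pass:
ES_Set construction = 0; EF_Set construction = 13
ES_Costume fitting = 0; EF_Costume fitting = 7
ES_Principal photography = 13; EF_Principal photography = 13+11 = 24
ES_Pickup shots = max(EF_Set construction=13, EF_Costume fitting=7) = 13; EF_Pickup shots = 13+6 = 19
ES_Editing = max(EF_Set construction=13, EF_Costume fitting=7) = 13; EF_Editing = 13+8 = 21
ES_Sound mix = 13; EF_Sound mix = 13+4 = 17
ES_Color grade = 24; EF_Color grade = 24+3 = 27
ES_VFX = max(EF_Pickup shots=19, EF_Editing=21, EF_Sound mix=17, EF_Color grade=27) = 27; EF_VFX = 27+13 = 40
Expected project duration μ = 40 days. Critical path: Set construction → Principal photography → Color grade → VFX.

Variance along critical path = 5.444 + 0.111 + 1.778 + 5.444 = 12.778; σ = √12.778 = 3.575 days.
Z = (44 − 40) / 3.575 = 1.119
P(T ≤ 44) = Φ(1.119) ≈ 0.868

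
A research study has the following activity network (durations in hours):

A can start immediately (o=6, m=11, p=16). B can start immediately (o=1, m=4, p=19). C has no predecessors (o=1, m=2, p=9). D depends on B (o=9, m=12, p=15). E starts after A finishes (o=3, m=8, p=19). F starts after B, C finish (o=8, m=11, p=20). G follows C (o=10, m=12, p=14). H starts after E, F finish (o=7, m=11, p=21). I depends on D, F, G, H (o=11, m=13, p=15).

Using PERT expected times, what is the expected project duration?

te_A = (6 + 4·11 + 16)/6 = 66/6 = 11
te_B = (1 + 4·4 + 19)/6 = 36/6 = 6
te_C = (1 + 4·2 + 9)/6 = 18/6 = 3
te_D = (9 + 4·12 + 15)/6 = 72/6 = 12
te_E = (3 + 4·8 + 19)/6 = 54/6 = 9
te_F = (8 + 4·11 + 20)/6 = 72/6 = 12
te_G = (10 + 4·12 + 14)/6 = 72/6 = 12
te_H = (7 + 4·11 + 21)/6 = 72/6 = 12
te_I = (11 + 4·13 + 15)/6 = 78/6 = 13

Forward pass:
ES_A = 0; EF_A = 11
ES_B = 0; EF_B = 6
ES_C = 0; EF_C = 3
ES_D = 6; EF_D = 6+12 = 18
ES_E = 11; EF_E = 11+9 = 20
ES_F = max(EF_B=6, EF_C=3) = 6; EF_F = 6+12 = 18
ES_G = 3; EF_G = 3+12 = 15
ES_H = max(EF_E=20, EF_F=18) = 20; EF_H = 20+12 = 32
ES_I = max(EF_D=18, EF_F=18, EF_G=15, EF_H=32) = 32; EF_I = 32+13 = 45
Expected project duration μ = 45 hours. Critical path: A → E → H → I.

45 hours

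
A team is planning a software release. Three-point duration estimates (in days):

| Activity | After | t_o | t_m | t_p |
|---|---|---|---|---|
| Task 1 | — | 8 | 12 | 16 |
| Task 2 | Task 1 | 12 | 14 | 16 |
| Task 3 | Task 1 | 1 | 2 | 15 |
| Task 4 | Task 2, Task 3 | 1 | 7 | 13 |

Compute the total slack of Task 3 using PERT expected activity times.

te_Task 1 = (8 + 4·12 + 16)/6 = 72/6 = 12
te_Task 2 = (12 + 4·14 + 16)/6 = 84/6 = 14
te_Task 3 = (1 + 4·2 + 15)/6 = 24/6 = 4
te_Task 4 = (1 + 4·7 + 13)/6 = 42/6 = 7

Forward pass:
ES_Task 1 = 0; EF_Task 1 = 12
ES_Task 2 = 12; EF_Task 2 = 12+14 = 26
ES_Task 3 = 12; EF_Task 3 = 12+4 = 16
ES_Task 4 = max(EF_Task 2=26, EF_Task 3=16) = 26; EF_Task 4 = 26+7 = 33
Expected project duration μ = 33 days. Critical path: Task 1 → Task 2 → Task 4.

Backward pass:
LF_Task 4 = 33; LS_Task 4 = 33−7 = 26
LF_Task 3 = LS_Task 4 = 26; LS_Task 3 = 26−4 = 22
LF_Task 2 = LS_Task 4 = 26; LS_Task 2 = 26−14 = 12
LF_Task 1 = min(LS_Task 2=12, LS_Task 3=22) = 12; LS_Task 1 = 12−12 = 0
Slack_Task 3 = LS_Task 3 − ES_Task 3 = 22 − 12 = 10

10 days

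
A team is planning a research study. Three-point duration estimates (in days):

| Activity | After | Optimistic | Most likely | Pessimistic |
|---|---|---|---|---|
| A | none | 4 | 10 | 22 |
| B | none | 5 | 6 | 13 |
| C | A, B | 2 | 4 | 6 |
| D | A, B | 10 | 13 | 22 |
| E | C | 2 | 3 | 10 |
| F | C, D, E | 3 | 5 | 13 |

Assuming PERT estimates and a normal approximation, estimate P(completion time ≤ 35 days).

0.843

te_A = (4 + 4·10 + 22)/6 = 66/6 = 11; σ²_A = ((22−4)/6)² = 9.000
te_B = (5 + 4·6 + 13)/6 = 42/6 = 7; σ²_B = ((13−5)/6)² = 1.778
te_C = (2 + 4·4 + 6)/6 = 24/6 = 4; σ²_C = ((6−2)/6)² = 0.444
te_D = (10 + 4·13 + 22)/6 = 84/6 = 14; σ²_D = ((22−10)/6)² = 4.000
te_E = (2 + 4·3 + 10)/6 = 24/6 = 4; σ²_E = ((10−2)/6)² = 1.778
te_F = (3 + 4·5 + 13)/6 = 36/6 = 6; σ²_F = ((13−3)/6)² = 2.778

Forward pass:
ES_A = 0; EF_A = 11
ES_B = 0; EF_B = 7
ES_C = max(EF_A=11, EF_B=7) = 11; EF_C = 11+4 = 15
ES_D = max(EF_A=11, EF_B=7) = 11; EF_D = 11+14 = 25
ES_E = 15; EF_E = 15+4 = 19
ES_F = max(EF_C=15, EF_D=25, EF_E=19) = 25; EF_F = 25+6 = 31
Expected project duration μ = 31 days. Critical path: A → D → F.

Variance along critical path = 9.000 + 4.000 + 2.778 = 15.778; σ = √15.778 = 3.972 days.
Z = (35 − 31) / 3.972 = 1.007
P(T ≤ 35) = Φ(1.007) ≈ 0.843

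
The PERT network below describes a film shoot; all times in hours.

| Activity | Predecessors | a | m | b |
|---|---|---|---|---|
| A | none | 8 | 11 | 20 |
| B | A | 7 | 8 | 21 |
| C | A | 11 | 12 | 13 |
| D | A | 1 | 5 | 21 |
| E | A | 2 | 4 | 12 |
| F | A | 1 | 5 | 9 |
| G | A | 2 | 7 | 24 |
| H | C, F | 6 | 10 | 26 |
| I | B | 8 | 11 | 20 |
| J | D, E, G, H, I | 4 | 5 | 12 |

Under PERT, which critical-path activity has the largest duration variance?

H

te_A = (8 + 4·11 + 20)/6 = 72/6 = 12; σ²_A = ((20−8)/6)² = 4.000
te_B = (7 + 4·8 + 21)/6 = 60/6 = 10; σ²_B = ((21−7)/6)² = 5.444
te_C = (11 + 4·12 + 13)/6 = 72/6 = 12; σ²_C = ((13−11)/6)² = 0.111
te_D = (1 + 4·5 + 21)/6 = 42/6 = 7; σ²_D = ((21−1)/6)² = 11.111
te_E = (2 + 4·4 + 12)/6 = 30/6 = 5; σ²_E = ((12−2)/6)² = 2.778
te_F = (1 + 4·5 + 9)/6 = 30/6 = 5; σ²_F = ((9−1)/6)² = 1.778
te_G = (2 + 4·7 + 24)/6 = 54/6 = 9; σ²_G = ((24−2)/6)² = 13.444
te_H = (6 + 4·10 + 26)/6 = 72/6 = 12; σ²_H = ((26−6)/6)² = 11.111
te_I = (8 + 4·11 + 20)/6 = 72/6 = 12; σ²_I = ((20−8)/6)² = 4.000
te_J = (4 + 4·5 + 12)/6 = 36/6 = 6; σ²_J = ((12−4)/6)² = 1.778

Forward pass:
ES_A = 0; EF_A = 12
ES_B = 12; EF_B = 12+10 = 22
ES_C = 12; EF_C = 12+12 = 24
ES_D = 12; EF_D = 12+7 = 19
ES_E = 12; EF_E = 12+5 = 17
ES_F = 12; EF_F = 12+5 = 17
ES_G = 12; EF_G = 12+9 = 21
ES_H = max(EF_C=24, EF_F=17) = 24; EF_H = 24+12 = 36
ES_I = 22; EF_I = 22+12 = 34
ES_J = max(EF_D=19, EF_E=17, EF_G=21, EF_H=36, EF_I=34) = 36; EF_J = 36+6 = 42
Expected project duration μ = 42 hours. Critical path: A → C → H → J.

Variances on critical path: σ²_A=4.000, σ²_C=0.111, σ²_H=11.111, σ²_J=1.778.
Largest is σ²_H = 11.111.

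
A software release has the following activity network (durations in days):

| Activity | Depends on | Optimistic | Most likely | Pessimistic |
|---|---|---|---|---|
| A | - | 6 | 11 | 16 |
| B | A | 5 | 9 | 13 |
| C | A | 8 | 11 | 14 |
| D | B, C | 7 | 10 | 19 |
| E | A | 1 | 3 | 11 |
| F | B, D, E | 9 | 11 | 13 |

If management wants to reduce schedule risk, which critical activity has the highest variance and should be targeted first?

te_A = (6 + 4·11 + 16)/6 = 66/6 = 11; σ²_A = ((16−6)/6)² = 2.778
te_B = (5 + 4·9 + 13)/6 = 54/6 = 9; σ²_B = ((13−5)/6)² = 1.778
te_C = (8 + 4·11 + 14)/6 = 66/6 = 11; σ²_C = ((14−8)/6)² = 1.000
te_D = (7 + 4·10 + 19)/6 = 66/6 = 11; σ²_D = ((19−7)/6)² = 4.000
te_E = (1 + 4·3 + 11)/6 = 24/6 = 4; σ²_E = ((11−1)/6)² = 2.778
te_F = (9 + 4·11 + 13)/6 = 66/6 = 11; σ²_F = ((13−9)/6)² = 0.444

Forward pass:
ES_A = 0; EF_A = 11
ES_B = 11; EF_B = 11+9 = 20
ES_C = 11; EF_C = 11+11 = 22
ES_D = max(EF_B=20, EF_C=22) = 22; EF_D = 22+11 = 33
ES_E = 11; EF_E = 11+4 = 15
ES_F = max(EF_B=20, EF_D=33, EF_E=15) = 33; EF_F = 33+11 = 44
Expected project duration μ = 44 days. Critical path: A → C → D → F.

Variances on critical path: σ²_A=2.778, σ²_C=1.000, σ²_D=4.000, σ²_F=0.444.
Largest is σ²_D = 4.000.

D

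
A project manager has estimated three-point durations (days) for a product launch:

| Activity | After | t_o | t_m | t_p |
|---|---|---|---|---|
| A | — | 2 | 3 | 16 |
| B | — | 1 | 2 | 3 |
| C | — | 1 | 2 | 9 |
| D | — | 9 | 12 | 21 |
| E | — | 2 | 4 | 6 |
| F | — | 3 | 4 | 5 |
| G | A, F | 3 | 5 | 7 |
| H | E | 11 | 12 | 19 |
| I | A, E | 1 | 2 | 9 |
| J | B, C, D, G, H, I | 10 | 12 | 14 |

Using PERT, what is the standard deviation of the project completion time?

te_A = (2 + 4·3 + 16)/6 = 30/6 = 5; σ²_A = ((16−2)/6)² = 5.444
te_B = (1 + 4·2 + 3)/6 = 12/6 = 2; σ²_B = ((3−1)/6)² = 0.111
te_C = (1 + 4·2 + 9)/6 = 18/6 = 3; σ²_C = ((9−1)/6)² = 1.778
te_D = (9 + 4·12 + 21)/6 = 78/6 = 13; σ²_D = ((21−9)/6)² = 4.000
te_E = (2 + 4·4 + 6)/6 = 24/6 = 4; σ²_E = ((6−2)/6)² = 0.444
te_F = (3 + 4·4 + 5)/6 = 24/6 = 4; σ²_F = ((5−3)/6)² = 0.111
te_G = (3 + 4·5 + 7)/6 = 30/6 = 5; σ²_G = ((7−3)/6)² = 0.444
te_H = (11 + 4·12 + 19)/6 = 78/6 = 13; σ²_H = ((19−11)/6)² = 1.778
te_I = (1 + 4·2 + 9)/6 = 18/6 = 3; σ²_I = ((9−1)/6)² = 1.778
te_J = (10 + 4·12 + 14)/6 = 72/6 = 12; σ²_J = ((14−10)/6)² = 0.444

Forward pass:
ES_A = 0; EF_A = 5
ES_B = 0; EF_B = 2
ES_C = 0; EF_C = 3
ES_D = 0; EF_D = 13
ES_E = 0; EF_E = 4
ES_F = 0; EF_F = 4
ES_G = max(EF_A=5, EF_F=4) = 5; EF_G = 5+5 = 10
ES_H = 4; EF_H = 4+13 = 17
ES_I = max(EF_A=5, EF_E=4) = 5; EF_I = 5+3 = 8
ES_J = max(EF_B=2, EF_C=3, EF_D=13, EF_G=10, EF_H=17, EF_I=8) = 17; EF_J = 17+12 = 29
Expected project duration μ = 29 days. Critical path: E → H → J.

Variance along critical path = 0.444 + 1.778 + 0.444 = 2.667
σ = √2.667 = 1.633 days

1.63 days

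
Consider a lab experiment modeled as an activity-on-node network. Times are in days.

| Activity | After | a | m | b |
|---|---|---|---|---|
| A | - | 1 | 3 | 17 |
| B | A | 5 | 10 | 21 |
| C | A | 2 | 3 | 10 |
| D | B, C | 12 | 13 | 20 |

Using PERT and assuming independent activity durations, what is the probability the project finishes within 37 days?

0.960

te_A = (1 + 4·3 + 17)/6 = 30/6 = 5; σ²_A = ((17−1)/6)² = 7.111
te_B = (5 + 4·10 + 21)/6 = 66/6 = 11; σ²_B = ((21−5)/6)² = 7.111
te_C = (2 + 4·3 + 10)/6 = 24/6 = 4; σ²_C = ((10−2)/6)² = 1.778
te_D = (12 + 4·13 + 20)/6 = 84/6 = 14; σ²_D = ((20−12)/6)² = 1.778

Forward pass:
ES_A = 0; EF_A = 5
ES_B = 5; EF_B = 5+11 = 16
ES_C = 5; EF_C = 5+4 = 9
ES_D = max(EF_B=16, EF_C=9) = 16; EF_D = 16+14 = 30
Expected project duration μ = 30 days. Critical path: A → B → D.

Variance along critical path = 7.111 + 7.111 + 1.778 = 16.000; σ = √16.000 = 4.000 days.
Z = (37 − 30) / 4.000 = 1.750
P(T ≤ 37) = Φ(1.750) ≈ 0.960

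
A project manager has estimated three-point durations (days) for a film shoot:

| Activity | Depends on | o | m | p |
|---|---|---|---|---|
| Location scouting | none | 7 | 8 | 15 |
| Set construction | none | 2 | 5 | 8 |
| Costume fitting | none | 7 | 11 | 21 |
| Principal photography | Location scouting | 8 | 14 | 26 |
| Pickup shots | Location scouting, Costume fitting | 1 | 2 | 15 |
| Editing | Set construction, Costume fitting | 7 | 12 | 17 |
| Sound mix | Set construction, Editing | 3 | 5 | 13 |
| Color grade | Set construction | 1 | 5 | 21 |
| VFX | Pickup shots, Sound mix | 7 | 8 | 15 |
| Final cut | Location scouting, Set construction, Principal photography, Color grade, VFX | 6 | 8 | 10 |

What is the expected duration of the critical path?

te_Location scouting = (7 + 4·8 + 15)/6 = 54/6 = 9
te_Set construction = (2 + 4·5 + 8)/6 = 30/6 = 5
te_Costume fitting = (7 + 4·11 + 21)/6 = 72/6 = 12
te_Principal photography = (8 + 4·14 + 26)/6 = 90/6 = 15
te_Pickup shots = (1 + 4·2 + 15)/6 = 24/6 = 4
te_Editing = (7 + 4·12 + 17)/6 = 72/6 = 12
te_Sound mix = (3 + 4·5 + 13)/6 = 36/6 = 6
te_Color grade = (1 + 4·5 + 21)/6 = 42/6 = 7
te_VFX = (7 + 4·8 + 15)/6 = 54/6 = 9
te_Final cut = (6 + 4·8 + 10)/6 = 48/6 = 8

Forward pass:
ES_Location scouting = 0; EF_Location scouting = 9
ES_Set construction = 0; EF_Set construction = 5
ES_Costume fitting = 0; EF_Costume fitting = 12
ES_Principal photography = 9; EF_Principal photography = 9+15 = 24
ES_Pickup shots = max(EF_Location scouting=9, EF_Costume fitting=12) = 12; EF_Pickup shots = 12+4 = 16
ES_Editing = max(EF_Set construction=5, EF_Costume fitting=12) = 12; EF_Editing = 12+12 = 24
ES_Sound mix = max(EF_Set construction=5, EF_Editing=24) = 24; EF_Sound mix = 24+6 = 30
ES_Color grade = 5; EF_Color grade = 5+7 = 12
ES_VFX = max(EF_Pickup shots=16, EF_Sound mix=30) = 30; EF_VFX = 30+9 = 39
ES_Final cut = max(EF_Location scouting=9, EF_Set construction=5, EF_Principal photography=24, EF_Color grade=12, EF_VFX=39) = 39; EF_Final cut = 39+8 = 47
Expected project duration μ = 47 days. Critical path: Costume fitting → Editing → Sound mix → VFX → Final cut.

47 days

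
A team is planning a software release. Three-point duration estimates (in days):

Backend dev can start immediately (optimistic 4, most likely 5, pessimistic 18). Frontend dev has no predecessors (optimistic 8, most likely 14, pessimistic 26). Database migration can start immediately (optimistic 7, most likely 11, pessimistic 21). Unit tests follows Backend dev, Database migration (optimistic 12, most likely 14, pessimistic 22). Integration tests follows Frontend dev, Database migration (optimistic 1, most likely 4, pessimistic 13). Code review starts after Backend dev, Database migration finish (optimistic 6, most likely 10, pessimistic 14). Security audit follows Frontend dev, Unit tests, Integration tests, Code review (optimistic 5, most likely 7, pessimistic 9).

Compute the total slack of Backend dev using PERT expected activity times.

5 days

te_Backend dev = (4 + 4·5 + 18)/6 = 42/6 = 7
te_Frontend dev = (8 + 4·14 + 26)/6 = 90/6 = 15
te_Database migration = (7 + 4·11 + 21)/6 = 72/6 = 12
te_Unit tests = (12 + 4·14 + 22)/6 = 90/6 = 15
te_Integration tests = (1 + 4·4 + 13)/6 = 30/6 = 5
te_Code review = (6 + 4·10 + 14)/6 = 60/6 = 10
te_Security audit = (5 + 4·7 + 9)/6 = 42/6 = 7

Forward pass:
ES_Backend dev = 0; EF_Backend dev = 7
ES_Frontend dev = 0; EF_Frontend dev = 15
ES_Database migration = 0; EF_Database migration = 12
ES_Unit tests = max(EF_Backend dev=7, EF_Database migration=12) = 12; EF_Unit tests = 12+15 = 27
ES_Integration tests = max(EF_Frontend dev=15, EF_Database migration=12) = 15; EF_Integration tests = 15+5 = 20
ES_Code review = max(EF_Backend dev=7, EF_Database migration=12) = 12; EF_Code review = 12+10 = 22
ES_Security audit = max(EF_Frontend dev=15, EF_Unit tests=27, EF_Integration tests=20, EF_Code review=22) = 27; EF_Security audit = 27+7 = 34
Expected project duration μ = 34 days. Critical path: Database migration → Unit tests → Security audit.

Backward pass:
LF_Security audit = 34; LS_Security audit = 34−7 = 27
LF_Code review = LS_Security audit = 27; LS_Code review = 27−10 = 17
LF_Integration tests = LS_Security audit = 27; LS_Integration tests = 27−5 = 22
LF_Unit tests = LS_Security audit = 27; LS_Unit tests = 27−15 = 12
LF_Database migration = min(LS_Unit tests=12, LS_Integration tests=22, LS_Code review=17) = 12; LS_Database migration = 12−12 = 0
LF_Frontend dev = min(LS_Integration tests=22, LS_Security audit=27) = 22; LS_Frontend dev = 22−15 = 7
LF_Backend dev = min(LS_Unit tests=12, LS_Code review=17) = 12; LS_Backend dev = 12−7 = 5
Slack_Backend dev = LS_Backend dev − ES_Backend dev = 5 − 0 = 5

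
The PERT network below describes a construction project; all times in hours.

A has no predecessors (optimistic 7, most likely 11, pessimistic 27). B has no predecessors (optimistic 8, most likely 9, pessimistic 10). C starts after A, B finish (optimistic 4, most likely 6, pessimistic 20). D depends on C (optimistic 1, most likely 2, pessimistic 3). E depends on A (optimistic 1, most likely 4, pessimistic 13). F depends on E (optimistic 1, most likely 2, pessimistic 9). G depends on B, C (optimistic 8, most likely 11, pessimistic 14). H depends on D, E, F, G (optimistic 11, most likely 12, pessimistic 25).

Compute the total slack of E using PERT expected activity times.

11 hours

te_A = (7 + 4·11 + 27)/6 = 78/6 = 13
te_B = (8 + 4·9 + 10)/6 = 54/6 = 9
te_C = (4 + 4·6 + 20)/6 = 48/6 = 8
te_D = (1 + 4·2 + 3)/6 = 12/6 = 2
te_E = (1 + 4·4 + 13)/6 = 30/6 = 5
te_F = (1 + 4·2 + 9)/6 = 18/6 = 3
te_G = (8 + 4·11 + 14)/6 = 66/6 = 11
te_H = (11 + 4·12 + 25)/6 = 84/6 = 14

Forward pass:
ES_A = 0; EF_A = 13
ES_B = 0; EF_B = 9
ES_C = max(EF_A=13, EF_B=9) = 13; EF_C = 13+8 = 21
ES_D = 21; EF_D = 21+2 = 23
ES_E = 13; EF_E = 13+5 = 18
ES_F = 18; EF_F = 18+3 = 21
ES_G = max(EF_B=9, EF_C=21) = 21; EF_G = 21+11 = 32
ES_H = max(EF_D=23, EF_E=18, EF_F=21, EF_G=32) = 32; EF_H = 32+14 = 46
Expected project duration μ = 46 hours. Critical path: A → C → G → H.

Backward pass:
LF_H = 46; LS_H = 46−14 = 32
LF_G = LS_H = 32; LS_G = 32−11 = 21
LF_F = LS_H = 32; LS_F = 32−3 = 29
LF_E = min(LS_F=29, LS_H=32) = 29; LS_E = 29−5 = 24
LF_D = LS_H = 32; LS_D = 32−2 = 30
LF_C = min(LS_D=30, LS_G=21) = 21; LS_C = 21−8 = 13
LF_B = min(LS_C=13, LS_G=21) = 13; LS_B = 13−9 = 4
LF_A = min(LS_C=13, LS_E=24) = 13; LS_A = 13−13 = 0
Slack_E = LS_E − ES_E = 24 − 13 = 11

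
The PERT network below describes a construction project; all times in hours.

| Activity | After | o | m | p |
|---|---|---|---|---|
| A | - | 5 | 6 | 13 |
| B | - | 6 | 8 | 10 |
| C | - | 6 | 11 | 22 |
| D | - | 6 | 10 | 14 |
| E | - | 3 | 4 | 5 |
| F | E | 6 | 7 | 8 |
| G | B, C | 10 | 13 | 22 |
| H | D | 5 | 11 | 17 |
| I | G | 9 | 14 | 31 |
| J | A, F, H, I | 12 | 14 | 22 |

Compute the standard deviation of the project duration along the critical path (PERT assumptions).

5.23 hours

te_A = (5 + 4·6 + 13)/6 = 42/6 = 7; σ²_A = ((13−5)/6)² = 1.778
te_B = (6 + 4·8 + 10)/6 = 48/6 = 8; σ²_B = ((10−6)/6)² = 0.444
te_C = (6 + 4·11 + 22)/6 = 72/6 = 12; σ²_C = ((22−6)/6)² = 7.111
te_D = (6 + 4·10 + 14)/6 = 60/6 = 10; σ²_D = ((14−6)/6)² = 1.778
te_E = (3 + 4·4 + 5)/6 = 24/6 = 4; σ²_E = ((5−3)/6)² = 0.111
te_F = (6 + 4·7 + 8)/6 = 42/6 = 7; σ²_F = ((8−6)/6)² = 0.111
te_G = (10 + 4·13 + 22)/6 = 84/6 = 14; σ²_G = ((22−10)/6)² = 4.000
te_H = (5 + 4·11 + 17)/6 = 66/6 = 11; σ²_H = ((17−5)/6)² = 4.000
te_I = (9 + 4·14 + 31)/6 = 96/6 = 16; σ²_I = ((31−9)/6)² = 13.444
te_J = (12 + 4·14 + 22)/6 = 90/6 = 15; σ²_J = ((22−12)/6)² = 2.778

Forward pass:
ES_A = 0; EF_A = 7
ES_B = 0; EF_B = 8
ES_C = 0; EF_C = 12
ES_D = 0; EF_D = 10
ES_E = 0; EF_E = 4
ES_F = 4; EF_F = 4+7 = 11
ES_G = max(EF_B=8, EF_C=12) = 12; EF_G = 12+14 = 26
ES_H = 10; EF_H = 10+11 = 21
ES_I = 26; EF_I = 26+16 = 42
ES_J = max(EF_A=7, EF_F=11, EF_H=21, EF_I=42) = 42; EF_J = 42+15 = 57
Expected project duration μ = 57 hours. Critical path: C → G → I → J.

Variance along critical path = 7.111 + 4.000 + 13.444 + 2.778 = 27.333
σ = √27.333 = 5.228 hours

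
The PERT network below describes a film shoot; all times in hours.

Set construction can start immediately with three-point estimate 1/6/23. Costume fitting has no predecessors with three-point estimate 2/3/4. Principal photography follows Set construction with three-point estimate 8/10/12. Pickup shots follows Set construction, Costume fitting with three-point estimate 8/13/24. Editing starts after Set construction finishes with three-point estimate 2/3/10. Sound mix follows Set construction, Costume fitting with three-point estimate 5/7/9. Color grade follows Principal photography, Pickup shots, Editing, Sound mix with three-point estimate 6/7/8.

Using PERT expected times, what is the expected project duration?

29 hours

te_Set construction = (1 + 4·6 + 23)/6 = 48/6 = 8
te_Costume fitting = (2 + 4·3 + 4)/6 = 18/6 = 3
te_Principal photography = (8 + 4·10 + 12)/6 = 60/6 = 10
te_Pickup shots = (8 + 4·13 + 24)/6 = 84/6 = 14
te_Editing = (2 + 4·3 + 10)/6 = 24/6 = 4
te_Sound mix = (5 + 4·7 + 9)/6 = 42/6 = 7
te_Color grade = (6 + 4·7 + 8)/6 = 42/6 = 7

Forward pass:
ES_Set construction = 0; EF_Set construction = 8
ES_Costume fitting = 0; EF_Costume fitting = 3
ES_Principal photography = 8; EF_Principal photography = 8+10 = 18
ES_Pickup shots = max(EF_Set construction=8, EF_Costume fitting=3) = 8; EF_Pickup shots = 8+14 = 22
ES_Editing = 8; EF_Editing = 8+4 = 12
ES_Sound mix = max(EF_Set construction=8, EF_Costume fitting=3) = 8; EF_Sound mix = 8+7 = 15
ES_Color grade = max(EF_Principal photography=18, EF_Pickup shots=22, EF_Editing=12, EF_Sound mix=15) = 22; EF_Color grade = 22+7 = 29
Expected project duration μ = 29 hours. Critical path: Set construction → Pickup shots → Color grade.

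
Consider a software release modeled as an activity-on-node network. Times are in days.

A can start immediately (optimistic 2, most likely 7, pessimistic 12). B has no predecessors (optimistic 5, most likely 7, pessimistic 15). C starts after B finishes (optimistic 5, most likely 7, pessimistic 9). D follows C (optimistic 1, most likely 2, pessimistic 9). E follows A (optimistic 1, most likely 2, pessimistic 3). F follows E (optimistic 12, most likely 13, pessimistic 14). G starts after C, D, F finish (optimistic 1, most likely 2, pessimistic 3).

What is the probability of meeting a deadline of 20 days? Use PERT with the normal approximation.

0.012

te_A = (2 + 4·7 + 12)/6 = 42/6 = 7; σ²_A = ((12−2)/6)² = 2.778
te_B = (5 + 4·7 + 15)/6 = 48/6 = 8; σ²_B = ((15−5)/6)² = 2.778
te_C = (5 + 4·7 + 9)/6 = 42/6 = 7; σ²_C = ((9−5)/6)² = 0.444
te_D = (1 + 4·2 + 9)/6 = 18/6 = 3; σ²_D = ((9−1)/6)² = 1.778
te_E = (1 + 4·2 + 3)/6 = 12/6 = 2; σ²_E = ((3−1)/6)² = 0.111
te_F = (12 + 4·13 + 14)/6 = 78/6 = 13; σ²_F = ((14−12)/6)² = 0.111
te_G = (1 + 4·2 + 3)/6 = 12/6 = 2; σ²_G = ((3−1)/6)² = 0.111

Forward pass:
ES_A = 0; EF_A = 7
ES_B = 0; EF_B = 8
ES_C = 8; EF_C = 8+7 = 15
ES_D = 15; EF_D = 15+3 = 18
ES_E = 7; EF_E = 7+2 = 9
ES_F = 9; EF_F = 9+13 = 22
ES_G = max(EF_C=15, EF_D=18, EF_F=22) = 22; EF_G = 22+2 = 24
Expected project duration μ = 24 days. Critical path: A → E → F → G.

Variance along critical path = 2.778 + 0.111 + 0.111 + 0.111 = 3.111; σ = √3.111 = 1.764 days.
Z = (20 − 24) / 1.764 = -2.268
P(T ≤ 20) = Φ(-2.268) ≈ 0.012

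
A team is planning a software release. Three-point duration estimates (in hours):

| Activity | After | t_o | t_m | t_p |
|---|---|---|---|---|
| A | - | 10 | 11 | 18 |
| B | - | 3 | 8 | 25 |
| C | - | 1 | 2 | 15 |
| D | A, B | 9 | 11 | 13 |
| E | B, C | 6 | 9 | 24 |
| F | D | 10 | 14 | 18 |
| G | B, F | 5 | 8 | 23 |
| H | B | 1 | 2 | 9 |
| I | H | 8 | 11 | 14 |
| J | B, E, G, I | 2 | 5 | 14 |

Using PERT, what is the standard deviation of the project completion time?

te_A = (10 + 4·11 + 18)/6 = 72/6 = 12; σ²_A = ((18−10)/6)² = 1.778
te_B = (3 + 4·8 + 25)/6 = 60/6 = 10; σ²_B = ((25−3)/6)² = 13.444
te_C = (1 + 4·2 + 15)/6 = 24/6 = 4; σ²_C = ((15−1)/6)² = 5.444
te_D = (9 + 4·11 + 13)/6 = 66/6 = 11; σ²_D = ((13−9)/6)² = 0.444
te_E = (6 + 4·9 + 24)/6 = 66/6 = 11; σ²_E = ((24−6)/6)² = 9.000
te_F = (10 + 4·14 + 18)/6 = 84/6 = 14; σ²_F = ((18−10)/6)² = 1.778
te_G = (5 + 4·8 + 23)/6 = 60/6 = 10; σ²_G = ((23−5)/6)² = 9.000
te_H = (1 + 4·2 + 9)/6 = 18/6 = 3; σ²_H = ((9−1)/6)² = 1.778
te_I = (8 + 4·11 + 14)/6 = 66/6 = 11; σ²_I = ((14−8)/6)² = 1.000
te_J = (2 + 4·5 + 14)/6 = 36/6 = 6; σ²_J = ((14−2)/6)² = 4.000

Forward pass:
ES_A = 0; EF_A = 12
ES_B = 0; EF_B = 10
ES_C = 0; EF_C = 4
ES_D = max(EF_A=12, EF_B=10) = 12; EF_D = 12+11 = 23
ES_E = max(EF_B=10, EF_C=4) = 10; EF_E = 10+11 = 21
ES_F = 23; EF_F = 23+14 = 37
ES_G = max(EF_B=10, EF_F=37) = 37; EF_G = 37+10 = 47
ES_H = 10; EF_H = 10+3 = 13
ES_I = 13; EF_I = 13+11 = 24
ES_J = max(EF_B=10, EF_E=21, EF_G=47, EF_I=24) = 47; EF_J = 47+6 = 53
Expected project duration μ = 53 hours. Critical path: A → D → F → G → J.

Variance along critical path = 1.778 + 0.444 + 1.778 + 9.000 + 4.000 = 17.000
σ = √17.000 = 4.123 hours

4.12 hours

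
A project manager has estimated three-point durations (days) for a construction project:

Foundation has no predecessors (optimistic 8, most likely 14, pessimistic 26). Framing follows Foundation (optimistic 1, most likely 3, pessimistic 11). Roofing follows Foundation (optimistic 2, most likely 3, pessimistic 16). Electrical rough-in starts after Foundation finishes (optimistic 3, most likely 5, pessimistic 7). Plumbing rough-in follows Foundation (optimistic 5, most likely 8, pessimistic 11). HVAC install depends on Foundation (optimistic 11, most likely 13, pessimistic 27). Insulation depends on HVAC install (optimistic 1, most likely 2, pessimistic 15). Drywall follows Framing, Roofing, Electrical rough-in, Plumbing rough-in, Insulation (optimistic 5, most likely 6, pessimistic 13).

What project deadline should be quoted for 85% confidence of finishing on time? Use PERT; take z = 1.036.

te_Foundation = (8 + 4·14 + 26)/6 = 90/6 = 15; σ²_Foundation = ((26−8)/6)² = 9.000
te_Framing = (1 + 4·3 + 11)/6 = 24/6 = 4; σ²_Framing = ((11−1)/6)² = 2.778
te_Roofing = (2 + 4·3 + 16)/6 = 30/6 = 5; σ²_Roofing = ((16−2)/6)² = 5.444
te_Electrical rough-in = (3 + 4·5 + 7)/6 = 30/6 = 5; σ²_Electrical rough-in = ((7−3)/6)² = 0.444
te_Plumbing rough-in = (5 + 4·8 + 11)/6 = 48/6 = 8; σ²_Plumbing rough-in = ((11−5)/6)² = 1.000
te_HVAC install = (11 + 4·13 + 27)/6 = 90/6 = 15; σ²_HVAC install = ((27−11)/6)² = 7.111
te_Insulation = (1 + 4·2 + 15)/6 = 24/6 = 4; σ²_Insulation = ((15−1)/6)² = 5.444
te_Drywall = (5 + 4·6 + 13)/6 = 42/6 = 7; σ²_Drywall = ((13−5)/6)² = 1.778

Forward pass:
ES_Foundation = 0; EF_Foundation = 15
ES_Framing = 15; EF_Framing = 15+4 = 19
ES_Roofing = 15; EF_Roofing = 15+5 = 20
ES_Electrical rough-in = 15; EF_Electrical rough-in = 15+5 = 20
ES_Plumbing rough-in = 15; EF_Plumbing rough-in = 15+8 = 23
ES_HVAC install = 15; EF_HVAC install = 15+15 = 30
ES_Insulation = 30; EF_Insulation = 30+4 = 34
ES_Drywall = max(EF_Framing=19, EF_Roofing=20, EF_Electrical rough-in=20, EF_Plumbing rough-in=23, EF_Insulation=34) = 34; EF_Drywall = 34+7 = 41
Expected project duration μ = 41 days. Critical path: Foundation → HVAC install → Insulation → Drywall.

Variance along critical path = 9.000 + 7.111 + 5.444 + 1.778 = 23.333; σ = 4.830 days.
D = μ + z·σ = 41 + 1.036·4.830 = 46.0 days

46.0 days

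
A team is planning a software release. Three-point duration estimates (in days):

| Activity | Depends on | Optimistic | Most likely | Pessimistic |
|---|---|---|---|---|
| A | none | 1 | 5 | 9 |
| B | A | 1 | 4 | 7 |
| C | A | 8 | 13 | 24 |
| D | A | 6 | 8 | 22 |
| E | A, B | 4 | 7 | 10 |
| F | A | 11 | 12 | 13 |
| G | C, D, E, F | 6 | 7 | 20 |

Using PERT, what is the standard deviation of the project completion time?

te_A = (1 + 4·5 + 9)/6 = 30/6 = 5; σ²_A = ((9−1)/6)² = 1.778
te_B = (1 + 4·4 + 7)/6 = 24/6 = 4; σ²_B = ((7−1)/6)² = 1.000
te_C = (8 + 4·13 + 24)/6 = 84/6 = 14; σ²_C = ((24−8)/6)² = 7.111
te_D = (6 + 4·8 + 22)/6 = 60/6 = 10; σ²_D = ((22−6)/6)² = 7.111
te_E = (4 + 4·7 + 10)/6 = 42/6 = 7; σ²_E = ((10−4)/6)² = 1.000
te_F = (11 + 4·12 + 13)/6 = 72/6 = 12; σ²_F = ((13−11)/6)² = 0.111
te_G = (6 + 4·7 + 20)/6 = 54/6 = 9; σ²_G = ((20−6)/6)² = 5.444

Forward pass:
ES_A = 0; EF_A = 5
ES_B = 5; EF_B = 5+4 = 9
ES_C = 5; EF_C = 5+14 = 19
ES_D = 5; EF_D = 5+10 = 15
ES_E = max(EF_A=5, EF_B=9) = 9; EF_E = 9+7 = 16
ES_F = 5; EF_F = 5+12 = 17
ES_G = max(EF_C=19, EF_D=15, EF_E=16, EF_F=17) = 19; EF_G = 19+9 = 28
Expected project duration μ = 28 days. Critical path: A → C → G.

Variance along critical path = 1.778 + 7.111 + 5.444 = 14.333
σ = √14.333 = 3.786 days

3.79 days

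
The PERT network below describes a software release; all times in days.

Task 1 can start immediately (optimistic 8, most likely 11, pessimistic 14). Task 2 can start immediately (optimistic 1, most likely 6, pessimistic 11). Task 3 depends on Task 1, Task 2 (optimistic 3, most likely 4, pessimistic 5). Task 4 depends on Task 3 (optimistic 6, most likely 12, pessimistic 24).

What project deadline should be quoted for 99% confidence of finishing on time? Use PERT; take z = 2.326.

35.4 days

te_Task 1 = (8 + 4·11 + 14)/6 = 66/6 = 11; σ²_Task 1 = ((14−8)/6)² = 1.000
te_Task 2 = (1 + 4·6 + 11)/6 = 36/6 = 6; σ²_Task 2 = ((11−1)/6)² = 2.778
te_Task 3 = (3 + 4·4 + 5)/6 = 24/6 = 4; σ²_Task 3 = ((5−3)/6)² = 0.111
te_Task 4 = (6 + 4·12 + 24)/6 = 78/6 = 13; σ²_Task 4 = ((24−6)/6)² = 9.000

Forward pass:
ES_Task 1 = 0; EF_Task 1 = 11
ES_Task 2 = 0; EF_Task 2 = 6
ES_Task 3 = max(EF_Task 1=11, EF_Task 2=6) = 11; EF_Task 3 = 11+4 = 15
ES_Task 4 = 15; EF_Task 4 = 15+13 = 28
Expected project duration μ = 28 days. Critical path: Task 1 → Task 3 → Task 4.

Variance along critical path = 1.000 + 0.111 + 9.000 = 10.111; σ = 3.180 days.
D = μ + z·σ = 28 + 2.326·3.180 = 35.4 days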